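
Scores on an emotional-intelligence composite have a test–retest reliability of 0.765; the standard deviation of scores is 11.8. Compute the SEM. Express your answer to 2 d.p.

The standard error of measurement is 11.8000·√(1 − 0.7650) ≈ 11.8000·0.4848 ≈ 5.7203.

5.72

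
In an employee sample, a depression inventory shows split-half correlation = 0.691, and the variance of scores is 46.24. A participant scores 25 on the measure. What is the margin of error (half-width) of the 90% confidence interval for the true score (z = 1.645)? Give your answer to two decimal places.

SD = √46.24 ≈ 6.8000
r_full = 2·0.691 / (1 + 0.691) ≈ 0.8173
The standard error of measurement is 6.8000×√(1 − 0.8173) ≈ 6.8000×0.4275 ≈ 2.9068.
Margin = 1.645 × 2.9068 ≈ 4.7817

4.78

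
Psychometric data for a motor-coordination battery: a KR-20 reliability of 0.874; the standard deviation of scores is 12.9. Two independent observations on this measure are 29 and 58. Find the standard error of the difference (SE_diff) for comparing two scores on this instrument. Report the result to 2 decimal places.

6.48

SEM = 12.90000 * √(1 − 0.87400) = 12.90000 * √0.12600 ≈ 12.90000 * 0.35496 ≈ 4.57905
SE_diff = SEM * √2 ≈ 4.57905 * 1.41421 ≈ 6.47575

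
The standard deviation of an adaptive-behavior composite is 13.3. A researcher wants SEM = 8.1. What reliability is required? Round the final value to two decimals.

Required reliability = 1 − (SEM/SD)² = 1 − 0.37091 ≈ 0.62909

0.63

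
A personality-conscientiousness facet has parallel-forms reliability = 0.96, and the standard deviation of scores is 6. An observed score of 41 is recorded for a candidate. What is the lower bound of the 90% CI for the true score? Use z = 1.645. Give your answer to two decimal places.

The standard error of measurement is 6.0000·√(1 − 0.9600) ≈ 6.0000·0.2000 ≈ 1.2000.
1.645 · SEM ≈ 1.9740
Lower bound: 41 − 1.9740 = 39.0260

39.03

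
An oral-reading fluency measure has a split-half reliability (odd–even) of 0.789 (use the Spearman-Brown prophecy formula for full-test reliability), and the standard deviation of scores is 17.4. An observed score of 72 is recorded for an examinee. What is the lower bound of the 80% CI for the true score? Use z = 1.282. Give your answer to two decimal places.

64.34

Full-length reliability (Spearman-Brown) = 2(0.789)/(1+0.789) ≈ 0.882
SEM = 17.400×√(1 − 0.882) ≈ 5.976
1.282 × SEM ≈ 7.661
Lower limit = 72 − 7.661 ≈ 64.339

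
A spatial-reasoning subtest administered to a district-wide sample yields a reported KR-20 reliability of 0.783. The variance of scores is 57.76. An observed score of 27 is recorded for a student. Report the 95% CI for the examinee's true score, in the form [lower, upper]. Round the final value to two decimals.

[20.06, 33.94]

σ = 57.76^(1/2) = 7.600
SEM = 7.600*√(1 − 0.783) ≈ 3.540
Half-width = 1.96*3.540 ≈ 6.939
CI = 27 ± 6.939 → [20.061, 33.939]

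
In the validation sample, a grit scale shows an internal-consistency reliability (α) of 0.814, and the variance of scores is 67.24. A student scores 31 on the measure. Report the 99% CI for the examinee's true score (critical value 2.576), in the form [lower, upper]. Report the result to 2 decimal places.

σ = 67.24^(1/2) = 8.200
SEM = 8.200*√(1 − 0.814) ≈ 3.536
2.576 * SEM ≈ 9.110
99% CI: 31 ± 9.110 = [21.890, 40.110]

[21.89, 40.11]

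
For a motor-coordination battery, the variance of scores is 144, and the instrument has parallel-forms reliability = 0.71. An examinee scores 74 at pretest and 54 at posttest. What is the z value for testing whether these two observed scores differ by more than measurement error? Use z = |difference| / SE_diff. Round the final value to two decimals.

σ = 144^(1/2) = 12.000
SEM = 12.000 * √(1 − 0.710) = 12.000 * √0.290 ≈ 12.000 * 0.539 ≈ 6.462
Standard error of the difference = 6.462·√2 ≈ 9.139
z = 20 / 9.139 ≈ 2.188

2.19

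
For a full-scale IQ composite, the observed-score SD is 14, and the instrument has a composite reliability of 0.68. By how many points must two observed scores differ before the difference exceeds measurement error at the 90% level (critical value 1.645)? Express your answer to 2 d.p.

18.42

The standard error of measurement is 14.0000*√(1 − 0.6800) ≈ 14.0000*0.5657 ≈ 7.9196.
SE_diff = √2 * SEM ≈ 11.2000
Smallest detectable difference = 1.645*11.2000 ≈ 18.4240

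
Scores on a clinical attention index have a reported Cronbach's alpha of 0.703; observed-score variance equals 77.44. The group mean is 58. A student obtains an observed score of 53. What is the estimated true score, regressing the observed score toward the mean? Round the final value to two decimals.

54.49

Estimated true score = 0.703×53 + (1 − 0.703)×58 ≈ 54.485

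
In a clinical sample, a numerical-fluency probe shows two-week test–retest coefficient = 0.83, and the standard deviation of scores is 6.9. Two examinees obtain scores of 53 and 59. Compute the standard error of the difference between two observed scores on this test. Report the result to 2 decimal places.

4.02

SEM = 6.900 × √(1 − 0.830) = 6.900 × √0.170 ≈ 6.900 × 0.412 ≈ 2.845
SE_diff = √2 × SEM ≈ 4.023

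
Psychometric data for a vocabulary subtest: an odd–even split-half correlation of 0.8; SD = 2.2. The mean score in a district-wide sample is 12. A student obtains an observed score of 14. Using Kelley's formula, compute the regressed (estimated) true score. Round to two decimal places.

r_full = 2·0.8 / (1 + 0.8) ≈ 0.889
T̂ = 0.889(14) + 0.111(12) ≈ 13.778

13.78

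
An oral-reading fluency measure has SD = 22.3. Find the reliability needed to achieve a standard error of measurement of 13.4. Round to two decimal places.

0.64

r = 1 − (SEM / SD)² = 1 − (13.4000 / 22.3)² ≈ 1 − 0.3611 ≈ 0.6389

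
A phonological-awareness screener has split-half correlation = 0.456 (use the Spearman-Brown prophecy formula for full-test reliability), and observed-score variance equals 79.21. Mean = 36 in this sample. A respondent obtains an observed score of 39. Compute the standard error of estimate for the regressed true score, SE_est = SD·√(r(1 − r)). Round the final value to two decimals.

4.31

SD = √79.21 ≈ 8.900
r_full = 2·0.456 / (1 + 0.456) ≈ 0.626
SE_est = SD × √(r(1 − r)) = 8.900 × √0.234 ≈ 8.900 × 0.484 ≈ 4.306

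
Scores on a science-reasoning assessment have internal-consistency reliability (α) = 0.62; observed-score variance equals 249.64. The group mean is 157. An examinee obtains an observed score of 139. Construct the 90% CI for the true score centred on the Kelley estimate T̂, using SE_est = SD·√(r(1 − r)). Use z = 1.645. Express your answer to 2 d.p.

SD = √249.64 = 15.800
Estimated true score = 0.620*139 + (1 − 0.620)*157 ≃ 145.840
SE_est = SD * √(r(1 − r)) = 15.800 * √0.236 ≃ 15.800 * 0.485 ≃ 7.669
CI = 145.840 ± 1.645 * 7.669 → [133.224, 158.456]

[133.22, 158.46]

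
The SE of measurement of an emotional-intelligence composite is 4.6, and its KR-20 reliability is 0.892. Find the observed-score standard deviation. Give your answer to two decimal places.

14.00

SD = 4.6 / √(1 − 0.892) ≈ 13.997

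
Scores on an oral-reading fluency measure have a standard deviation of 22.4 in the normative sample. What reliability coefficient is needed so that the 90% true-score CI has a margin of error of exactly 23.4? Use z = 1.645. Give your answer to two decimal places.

0.60

SEM needed = half-width / z = 23.4/1.645 ≈ 14.22492
r = 1 − (SEM / SD)² = 1 − (14.22492 / 22.4)² ≈ 1 − 0.40328 ≈ 0.59672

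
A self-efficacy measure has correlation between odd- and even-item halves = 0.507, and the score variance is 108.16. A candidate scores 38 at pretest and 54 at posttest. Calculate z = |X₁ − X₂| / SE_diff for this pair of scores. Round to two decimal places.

1.90

SD = √108.16 ≃ 10.4000
Full-length reliability (Spearman-Brown) = 2(0.507)/(1+0.507) ≃ 0.6729
SEM = 10.4000*√(1 − 0.6729) ≃ 5.9484
Standard error of the difference = 5.9484·√2 ≃ 8.4123
z = |38 − 54| / 8.4123 = 16 / 8.4123 ≃ 1.9020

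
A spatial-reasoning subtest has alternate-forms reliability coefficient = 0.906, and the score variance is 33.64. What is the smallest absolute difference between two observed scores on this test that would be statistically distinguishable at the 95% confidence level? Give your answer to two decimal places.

4.93

SD = √33.64 ≈ 5.800
SEM = 5.800 · √(1 − 0.906) = 5.800 · √0.094 ≈ 5.800 · 0.307 ≈ 1.778
Standard error of the difference = 1.778·√2 ≈ 2.515
Minimum reliable difference = 1.96 · SE_diff ≈ 1.96 · 2.515 ≈ 4.929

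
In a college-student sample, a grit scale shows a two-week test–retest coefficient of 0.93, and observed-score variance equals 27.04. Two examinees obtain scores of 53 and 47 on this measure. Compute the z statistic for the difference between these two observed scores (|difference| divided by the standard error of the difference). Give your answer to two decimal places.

3.08

SD = √27.04 ≈ 5.2000
SEM = 5.2000·√(1 − 0.9300) ≈ 1.3758
SE_diff = SEM · √2 ≈ 1.3758 · 1.4142 ≈ 1.9457
z = |53 − 47| / 1.9457 = 6 / 1.9457 ≈ 3.0838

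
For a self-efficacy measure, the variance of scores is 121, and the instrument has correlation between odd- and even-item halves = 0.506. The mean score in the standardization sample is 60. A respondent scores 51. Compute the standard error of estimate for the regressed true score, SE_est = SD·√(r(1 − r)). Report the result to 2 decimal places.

5.16

σ = 121^(1/2) = 11.0000
r_full = 2·0.506 / (1 + 0.506) ≃ 0.6720
SE_est = SD × √(r(1 − r)) = 11.0000 × √0.2204 ≃ 11.0000 × 0.4695 ≃ 5.1644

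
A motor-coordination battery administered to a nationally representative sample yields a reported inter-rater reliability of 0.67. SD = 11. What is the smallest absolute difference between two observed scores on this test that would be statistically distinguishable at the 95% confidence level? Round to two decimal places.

SEM = 11.0000*√(1 − 0.6700) ≈ 6.3190
SE_diff = √2 * SEM ≈ 8.9364
Smallest detectable difference = 1.96*8.9364 ≈ 17.5154

17.52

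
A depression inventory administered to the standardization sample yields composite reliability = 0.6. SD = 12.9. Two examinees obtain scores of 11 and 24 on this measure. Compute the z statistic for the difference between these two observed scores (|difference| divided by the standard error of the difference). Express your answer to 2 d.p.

1.13

SEM = 12.900×√(1 − 0.600) ≈ 8.159
SE_diff = √2 × SEM ≈ 11.538
z = |11 − 24| / 11.538 = 13 / 11.538 ≈ 1.127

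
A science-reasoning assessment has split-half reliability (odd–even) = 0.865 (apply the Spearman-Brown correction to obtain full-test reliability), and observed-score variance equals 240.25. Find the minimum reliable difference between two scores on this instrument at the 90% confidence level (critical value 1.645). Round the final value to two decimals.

SD = √240.25 ≈ 15.500
Spearman-Brown: r = 2(0.865) / (1 + 0.865) = 1.730 / 1.865 ≈ 0.928
SEM = 15.500 · √(1 − 0.928) = 15.500 · √0.072 ≈ 15.500 · 0.269 ≈ 4.170
SE_diff = SEM · √2 ≈ 4.170 · 1.414 ≈ 5.898
Smallest detectable difference = 1.645·5.898 ≈ 9.702

9.70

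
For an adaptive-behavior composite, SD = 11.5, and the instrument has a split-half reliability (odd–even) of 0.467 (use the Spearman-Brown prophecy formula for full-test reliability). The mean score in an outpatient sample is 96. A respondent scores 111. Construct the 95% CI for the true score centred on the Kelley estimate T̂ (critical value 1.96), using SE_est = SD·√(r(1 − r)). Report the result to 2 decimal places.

[94.71, 116.39]

r_full = 2·0.467 / (1 + 0.467) ≈ 0.637
T̂ = 0.637(111) + 0.363(96) ≈ 105.550
SE_est = SD * √(r(1 − r)) = 11.500 * √0.231 ≈ 11.500 * 0.481 ≈ 5.531
95% CI: 105.550 ± 10.841 ≈ (94.709, 116.391)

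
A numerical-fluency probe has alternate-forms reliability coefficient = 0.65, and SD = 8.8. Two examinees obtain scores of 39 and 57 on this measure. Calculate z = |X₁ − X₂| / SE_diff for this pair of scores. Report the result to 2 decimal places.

2.44

The standard error of measurement is 8.80000·√(1 − 0.65000) ≈ 8.80000·0.59161 ≈ 5.20615.
SE_diff = √2 · SEM ≈ 7.36261
z = 18 / 7.36261 ≈ 2.44479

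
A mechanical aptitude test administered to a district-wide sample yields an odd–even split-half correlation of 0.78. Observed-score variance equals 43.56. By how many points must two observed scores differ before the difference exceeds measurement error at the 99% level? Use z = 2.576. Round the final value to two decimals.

σ = 43.56^(1/2) = 6.6000
Spearman-Brown: r = 2(0.78) / (1 + 0.78) = 1.5600 / 1.7800 ≃ 0.8764
The standard error of measurement is 6.6000×√(1 − 0.8764) ≃ 6.6000×0.3516 ≃ 2.3203.
SE_diff = SEM × √2 ≃ 2.3203 × 1.4142 ≃ 3.2814
Minimum reliable difference = 2.576 × SE_diff ≃ 2.576 × 3.2814 ≃ 8.4529

8.45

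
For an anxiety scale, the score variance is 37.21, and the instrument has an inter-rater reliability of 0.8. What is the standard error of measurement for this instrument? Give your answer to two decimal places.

2.73

SD = √37.21 = 6.1000
The standard error of measurement is 6.1000*√(1 − 0.8000) ≈ 6.1000*0.4472 ≈ 2.7280.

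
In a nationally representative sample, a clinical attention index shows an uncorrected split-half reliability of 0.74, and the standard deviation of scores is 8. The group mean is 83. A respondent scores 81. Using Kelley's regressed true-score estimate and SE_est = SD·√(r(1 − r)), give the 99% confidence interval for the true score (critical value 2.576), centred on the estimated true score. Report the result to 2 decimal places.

r_full = 2·0.74 / (1 + 0.74) ≈ 0.8506
T̂ = r·X + (1 − r)·M = 0.8506·81 + 0.1494·83 ≈ 68.8966 + 12.4023 ≈ 81.2989
SE_est = 8.0000·√[r(1 − r)] ≈ 2.8521
CI = 81.2989 ± 2.576 · 2.8521 → [73.9520, 88.6458]

[73.95, 88.65]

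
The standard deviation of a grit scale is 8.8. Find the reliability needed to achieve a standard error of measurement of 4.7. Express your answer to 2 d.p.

0.71

r = 1 − (SEM / SD)² = 1 − (4.70000 / 8.8)² ≈ 1 − 0.28525 ≈ 0.71475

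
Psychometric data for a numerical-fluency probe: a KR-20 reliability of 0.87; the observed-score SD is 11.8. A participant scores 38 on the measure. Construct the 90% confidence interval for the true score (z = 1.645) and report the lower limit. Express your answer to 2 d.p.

SEM = 11.80000 · √(1 − 0.87000) = 11.80000 · √0.13000 ≃ 11.80000 · 0.36056 ≃ 4.25455
Margin = 1.645 · 4.25455 ≃ 6.99874
Lower bound: 38 − 6.99874 = 31.00126

31.00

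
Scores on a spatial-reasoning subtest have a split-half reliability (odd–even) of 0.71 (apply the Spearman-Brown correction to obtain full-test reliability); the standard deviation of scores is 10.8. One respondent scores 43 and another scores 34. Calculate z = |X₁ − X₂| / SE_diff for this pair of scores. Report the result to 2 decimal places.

1.43

Spearman-Brown: r = 2(0.71) / (1 + 0.71) = 1.420 / 1.710 ≈ 0.830
The standard error of measurement is 10.800×√(1 − 0.830) ≈ 10.800×0.412 ≈ 4.448.
SE_diff = SEM × √2 ≈ 4.448 × 1.414 ≈ 6.290
z = 9 / 6.290 ≈ 1.431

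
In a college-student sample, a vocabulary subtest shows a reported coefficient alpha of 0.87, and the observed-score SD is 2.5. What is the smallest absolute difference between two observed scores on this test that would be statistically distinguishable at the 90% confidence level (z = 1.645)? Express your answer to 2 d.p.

2.10

SEM = 2.50000 × √(1 − 0.87000) = 2.50000 × √0.13000 ≈ 2.50000 × 0.36056 ≈ 0.90139
Standard error of the difference = 0.90139·√2 ≈ 1.27475
Smallest detectable difference = 1.645×1.27475 ≈ 2.09697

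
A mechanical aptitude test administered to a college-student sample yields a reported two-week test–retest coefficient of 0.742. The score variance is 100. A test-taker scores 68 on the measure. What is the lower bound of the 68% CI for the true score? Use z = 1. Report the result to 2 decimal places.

SD = √100 = 10.0000
SEM = 10.0000 · √(1 − 0.7420) = 10.0000 · √0.2580 ≈ 10.0000 · 0.5079 ≈ 5.0794
Margin = 1 · 5.0794 ≈ 5.0794
Lower limit = 68 − 5.0794 ≈ 62.9206

62.92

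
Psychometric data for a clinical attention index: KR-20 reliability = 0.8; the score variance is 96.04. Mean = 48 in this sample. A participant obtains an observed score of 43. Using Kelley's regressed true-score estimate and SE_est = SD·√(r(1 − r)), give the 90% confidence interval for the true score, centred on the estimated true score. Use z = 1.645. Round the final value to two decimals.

σ = 96.04^(1/2) = 9.8000
T̂ = r·X + (1 − r)·M = 0.8000·43 + 0.2000·48 = 34.4000 + 9.6000 ≈ 44.0000
SE_est = SD · √(r(1 − r)) = 9.8000 · √0.1600 ≈ 9.8000 · 0.4000 ≈ 3.9200
90% CI: 44.0000 ± 6.4484 ≈ (37.5516, 50.4484)

[37.55, 50.45]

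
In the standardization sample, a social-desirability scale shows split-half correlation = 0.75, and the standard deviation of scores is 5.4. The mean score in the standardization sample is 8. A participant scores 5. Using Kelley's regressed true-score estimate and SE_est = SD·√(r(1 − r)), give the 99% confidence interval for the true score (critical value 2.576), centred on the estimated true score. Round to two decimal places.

Full-length reliability (Spearman-Brown) = 2(0.75)/(1+0.75) ≈ 0.857
Estimated true score = 0.857·5 + (1 − 0.857)·8 ≈ 5.429
SE_est = 5.400·√[r(1 − r)] ≈ 1.890
CI = 5.429 ± 2.576 · 1.890 → [0.561, 10.296]

[0.56, 10.30]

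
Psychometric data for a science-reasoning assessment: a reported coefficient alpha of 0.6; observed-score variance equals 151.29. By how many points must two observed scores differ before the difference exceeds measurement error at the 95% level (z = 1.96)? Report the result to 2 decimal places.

σ = 151.29^(1/2) = 12.300
SEM = 12.300 × √(1 − 0.600) = 12.300 × √0.400 ≃ 12.300 × 0.632 ≃ 7.779
SE_diff = √2 × SEM ≃ 11.001
Smallest detectable difference = 1.96×11.001 ≃ 21.563

21.56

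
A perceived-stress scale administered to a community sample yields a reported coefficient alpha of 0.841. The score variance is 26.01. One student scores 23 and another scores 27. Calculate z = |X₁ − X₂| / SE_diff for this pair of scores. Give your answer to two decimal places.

1.39

σ = 26.01^(1/2) = 5.10000
SEM = 5.10000 · √(1 − 0.84100) = 5.10000 · √0.15900 ≈ 5.10000 · 0.39875 ≈ 2.03362
Standard error of the difference = 2.03362·√2 ≈ 2.87597
z = 4 / 2.87597 ≈ 1.39084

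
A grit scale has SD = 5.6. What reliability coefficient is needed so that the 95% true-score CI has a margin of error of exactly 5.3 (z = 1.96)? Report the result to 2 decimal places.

0.77

Required SEM = 5.3 / 1.96 ≈ 2.704
r = 1 − (SEM / SD)² = 1 − (2.704 / 5.6)² ≈ 1 − 0.233 ≈ 0.767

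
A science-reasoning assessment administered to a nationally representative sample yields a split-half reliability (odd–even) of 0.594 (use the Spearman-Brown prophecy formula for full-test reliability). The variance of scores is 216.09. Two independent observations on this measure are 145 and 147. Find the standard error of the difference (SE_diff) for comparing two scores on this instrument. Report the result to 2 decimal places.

SD = √216.09 = 14.7000
r_full = 2·0.594 / (1 + 0.594) ≈ 0.7453
SEM = 14.7000 × √(1 − 0.7453) = 14.7000 × √0.2547 ≈ 14.7000 × 0.5047 ≈ 7.4188
Standard error of the difference = 7.4188·√2 ≈ 10.4918

10.49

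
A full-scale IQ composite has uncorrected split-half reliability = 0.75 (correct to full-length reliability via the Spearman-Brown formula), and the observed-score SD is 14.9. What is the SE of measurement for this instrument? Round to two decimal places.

Spearman-Brown: r = 2(0.75) / (1 + 0.75) = 1.5000 / 1.7500 ≈ 0.8571
SEM = 14.9000·√(1 − 0.8571) ≈ 5.6317

5.63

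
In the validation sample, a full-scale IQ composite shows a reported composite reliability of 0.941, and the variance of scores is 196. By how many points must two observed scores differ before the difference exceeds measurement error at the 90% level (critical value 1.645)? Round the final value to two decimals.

7.91

SD = √196 = 14.000
SEM = 14.000×√(1 − 0.941) ≈ 3.401
SE_diff = √2 × SEM ≈ 4.809
Smallest detectable difference = 1.645×4.809 ≈ 7.911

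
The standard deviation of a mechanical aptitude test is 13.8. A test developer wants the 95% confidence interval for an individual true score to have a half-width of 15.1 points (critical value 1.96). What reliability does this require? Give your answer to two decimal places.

Required SEM = 15.1 / 1.96 ≃ 7.7041
r = 1 − (7.7041/13.8)² ≃ 1 − 0.3117 ≃ 0.6883

0.69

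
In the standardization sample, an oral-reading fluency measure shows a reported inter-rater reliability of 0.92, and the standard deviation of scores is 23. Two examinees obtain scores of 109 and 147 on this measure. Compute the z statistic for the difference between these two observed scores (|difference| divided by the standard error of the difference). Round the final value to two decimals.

4.13

SEM = 23.000 · √(1 − 0.920) = 23.000 · √0.080 ≃ 23.000 · 0.283 ≃ 6.505
Standard error of the difference = 6.505·√2 ≃ 9.200
z = |109 − 147| / 9.200 = 38 / 9.200 ≃ 4.130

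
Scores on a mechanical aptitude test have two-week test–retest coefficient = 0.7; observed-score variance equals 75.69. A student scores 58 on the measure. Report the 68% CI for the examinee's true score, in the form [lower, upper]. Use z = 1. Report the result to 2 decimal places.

[53.23, 62.77]

SD = √75.69 ≈ 8.7000
SEM = 8.7000*√(1 − 0.7000) ≈ 4.7652
1 * SEM ≈ 4.7652
CI = 58 ± 4.7652 → [53.2348, 62.7652]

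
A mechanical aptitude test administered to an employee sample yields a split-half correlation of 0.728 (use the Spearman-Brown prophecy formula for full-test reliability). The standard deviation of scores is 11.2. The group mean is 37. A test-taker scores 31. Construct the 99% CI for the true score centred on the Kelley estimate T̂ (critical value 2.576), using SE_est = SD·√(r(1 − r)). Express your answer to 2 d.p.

Full-length reliability (Spearman-Brown) = 2(0.728)/(1+0.728) ≈ 0.843
T̂ = r·X + (1 − r)·M = 0.843×31 + 0.157×37 ≈ 26.120 + 5.824 ≈ 31.944
SE_est = SD × √(r(1 − r)) = 11.200 × √0.133 ≈ 11.200 × 0.364 ≈ 4.079
99% CI: 31.944 ± 10.507 ≈ (21.437, 42.452)

[21.44, 42.45]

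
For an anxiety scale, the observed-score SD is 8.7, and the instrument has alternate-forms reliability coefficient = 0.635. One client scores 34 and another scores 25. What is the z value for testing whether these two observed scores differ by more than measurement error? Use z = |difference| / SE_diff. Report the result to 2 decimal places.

SEM = 8.70000 * √(1 − 0.63500) = 8.70000 * √0.36500 ≈ 8.70000 * 0.60415 ≈ 5.25612
SE_diff = √2 * SEM ≈ 7.43328
z = |34 − 25| / 7.43328 = 9 / 7.43328 ≈ 1.21077

1.21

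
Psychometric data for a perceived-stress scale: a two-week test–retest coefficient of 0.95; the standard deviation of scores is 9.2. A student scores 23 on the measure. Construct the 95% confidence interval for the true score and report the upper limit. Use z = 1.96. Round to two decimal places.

27.03

SEM = 9.200 · √(1 − 0.950) = 9.200 · √0.050 ≈ 9.200 · 0.224 ≈ 2.057
Half-width = 1.96·2.057 ≈ 4.032
Upper bound: 23 + 4.032 = 27.032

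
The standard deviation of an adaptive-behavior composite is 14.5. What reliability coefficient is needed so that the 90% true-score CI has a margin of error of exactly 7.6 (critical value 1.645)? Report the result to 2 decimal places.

0.90

SEM needed = half-width / z = 7.6/1.645 ≃ 4.620
r = 1 − (4.620/14.5)² ≃ 1 − 0.102 ≃ 0.898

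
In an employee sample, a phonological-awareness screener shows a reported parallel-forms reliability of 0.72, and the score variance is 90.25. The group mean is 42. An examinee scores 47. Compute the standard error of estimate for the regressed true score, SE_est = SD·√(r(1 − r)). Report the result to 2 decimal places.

4.27

SD = √90.25 = 9.5000
SE_est = 9.5000×√(0.7200×0.2800) ≈ 4.2655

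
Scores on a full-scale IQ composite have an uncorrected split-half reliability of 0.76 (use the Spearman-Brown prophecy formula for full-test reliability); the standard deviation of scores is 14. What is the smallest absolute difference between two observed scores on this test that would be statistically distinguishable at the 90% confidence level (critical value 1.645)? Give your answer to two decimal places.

12.03

r_full = 2·0.76 / (1 + 0.76) ≃ 0.864
The standard error of measurement is 14.000*√(1 − 0.864) ≃ 14.000*0.369 ≃ 5.170.
SE_diff = SEM * √2 ≃ 5.170 * 1.414 ≃ 7.311
Minimum reliable difference = 1.645 * SE_diff ≃ 1.645 * 7.311 ≃ 12.027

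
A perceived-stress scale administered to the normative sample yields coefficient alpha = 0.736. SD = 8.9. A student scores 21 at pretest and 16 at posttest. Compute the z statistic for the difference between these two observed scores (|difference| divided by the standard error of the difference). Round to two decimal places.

0.77

SEM = 8.9000 × √(1 − 0.7360) = 8.9000 × √0.2640 ≈ 8.9000 × 0.5138 ≈ 4.5729
Standard error of the difference = 4.5729·√2 ≈ 6.4671
z = 5 / 6.4671 ≈ 0.7731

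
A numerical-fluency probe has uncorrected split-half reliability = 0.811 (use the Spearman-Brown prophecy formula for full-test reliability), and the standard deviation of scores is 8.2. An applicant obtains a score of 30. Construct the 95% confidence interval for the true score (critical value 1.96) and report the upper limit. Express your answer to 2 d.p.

35.19

Full-length reliability (Spearman-Brown) = 2(0.811)/(1+0.811) ≈ 0.89564
SEM = 8.20000 × √(1 − 0.89564) = 8.20000 × √0.10436 ≈ 8.20000 × 0.32305 ≈ 2.64902
Half-width = 1.96×2.64902 ≈ 5.19208
Upper limit = 30 + 5.19208 ≈ 35.19208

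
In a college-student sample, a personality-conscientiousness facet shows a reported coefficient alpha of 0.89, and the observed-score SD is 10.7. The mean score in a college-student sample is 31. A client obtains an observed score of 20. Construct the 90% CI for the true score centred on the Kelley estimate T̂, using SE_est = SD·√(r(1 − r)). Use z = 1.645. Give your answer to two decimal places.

Estimated true score = 0.8900×20 + (1 − 0.8900)×31 ≈ 21.2100
SE_est = SD × √(r(1 − r)) = 10.7000 × √0.0979 ≈ 10.7000 × 0.3129 ≈ 3.3479
90% CI: 21.2100 ± 5.5073 ≈ (15.7027, 26.7173)

[15.70, 26.72]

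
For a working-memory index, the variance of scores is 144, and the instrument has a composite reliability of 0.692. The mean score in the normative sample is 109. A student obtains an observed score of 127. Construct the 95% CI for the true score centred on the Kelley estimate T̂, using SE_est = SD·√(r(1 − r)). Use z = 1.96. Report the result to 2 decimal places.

[110.60, 132.31]

σ = 144^(1/2) = 12.000
Estimated true score = 0.692·127 + (1 − 0.692)·109 ≃ 121.456
SE_est = 12.000·√[r(1 − r)] ≃ 5.540
CI = 121.456 ± 1.96 · 5.540 → [110.598, 132.314]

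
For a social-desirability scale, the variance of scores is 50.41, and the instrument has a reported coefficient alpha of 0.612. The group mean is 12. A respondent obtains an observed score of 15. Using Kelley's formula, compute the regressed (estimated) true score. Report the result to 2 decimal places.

13.84

T̂ = 0.6120(15) + 0.3880(12) ≈ 13.8360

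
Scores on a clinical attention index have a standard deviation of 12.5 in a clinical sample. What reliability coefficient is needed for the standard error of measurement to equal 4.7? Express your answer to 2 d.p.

r = 1 − (SEM / SD)² = 1 − (4.7000 / 12.5)² ≈ 1 − 0.1414 ≈ 0.8586

0.86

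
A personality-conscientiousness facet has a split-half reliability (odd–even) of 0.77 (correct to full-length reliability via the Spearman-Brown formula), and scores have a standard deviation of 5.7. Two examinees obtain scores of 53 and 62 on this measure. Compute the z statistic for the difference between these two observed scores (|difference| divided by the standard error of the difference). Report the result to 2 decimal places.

Spearman-Brown: r = 2(0.77) / (1 + 0.77) = 1.5400 / 1.7700 ≈ 0.8701
SEM = 5.7000×√(1 − 0.8701) ≈ 2.0547
Standard error of the difference = 2.0547·√2 ≈ 2.9058
z = |53 − 62| / 2.9058 = 9 / 2.9058 ≈ 3.0972

3.10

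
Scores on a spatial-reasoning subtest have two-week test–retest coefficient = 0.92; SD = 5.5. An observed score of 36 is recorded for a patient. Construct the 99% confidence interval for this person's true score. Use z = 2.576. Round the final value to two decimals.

[31.99, 40.01]

SEM = 5.500 × √(1 − 0.920) = 5.500 × √0.080 ≈ 5.500 × 0.283 ≈ 1.556
Margin = 2.576 × 1.556 ≈ 4.007
CI = 36 ± 4.007 → [31.993, 40.007]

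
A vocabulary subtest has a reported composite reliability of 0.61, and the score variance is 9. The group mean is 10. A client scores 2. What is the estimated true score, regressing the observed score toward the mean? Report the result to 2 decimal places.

Estimated true score = 0.610*2 + (1 − 0.610)*10 ≃ 5.120

5.12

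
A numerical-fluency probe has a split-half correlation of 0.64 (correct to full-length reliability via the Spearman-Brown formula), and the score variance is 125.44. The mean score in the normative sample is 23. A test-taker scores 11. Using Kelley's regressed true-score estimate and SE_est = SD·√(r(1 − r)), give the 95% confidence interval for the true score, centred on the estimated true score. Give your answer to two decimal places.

[4.55, 22.72]

σ = 125.44^(1/2) = 11.200
r_full = 2·0.64 / (1 + 0.64) ≈ 0.780
Estimated true score = 0.780·11 + (1 − 0.780)·23 ≈ 13.634
SE_est = SD · √(r(1 − r)) = 11.200 · √0.171 ≈ 11.200 · 0.414 ≈ 4.636
95% CI: 13.634 ± 9.086 ≈ (4.548, 22.720)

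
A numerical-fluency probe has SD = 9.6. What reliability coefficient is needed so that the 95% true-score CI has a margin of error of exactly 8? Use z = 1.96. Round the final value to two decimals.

Required SEM = 8 / 1.96 ≈ 4.082
r = 1 − (4.082/9.6)² ≈ 1 − 0.181 ≈ 0.819

0.82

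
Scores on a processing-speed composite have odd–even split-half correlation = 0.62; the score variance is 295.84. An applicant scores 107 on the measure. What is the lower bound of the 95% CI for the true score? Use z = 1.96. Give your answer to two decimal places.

90.67

SD = √295.84 = 17.20000
r_full = 2·0.62 / (1 + 0.62) ≈ 0.76543
SEM = 17.20000 × √(1 − 0.76543) = 17.20000 × √0.23457 ≈ 17.20000 × 0.48432 ≈ 8.33034
1.96 × SEM ≈ 16.32747
Lower limit = 107 − 16.32747 ≈ 90.67253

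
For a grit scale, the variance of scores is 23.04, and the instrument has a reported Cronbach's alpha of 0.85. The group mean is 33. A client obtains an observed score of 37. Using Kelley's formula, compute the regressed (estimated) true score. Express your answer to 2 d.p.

36.40

T̂ = 0.8500(37) + 0.1500(33) ≃ 36.4000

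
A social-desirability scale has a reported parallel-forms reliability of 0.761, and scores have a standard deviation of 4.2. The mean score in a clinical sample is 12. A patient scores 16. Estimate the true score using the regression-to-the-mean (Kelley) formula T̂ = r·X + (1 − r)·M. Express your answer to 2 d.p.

T̂ = r·X + (1 − r)·M = 0.761×16 + 0.239×12 = 12.176 + 2.868 ≃ 15.044

15.04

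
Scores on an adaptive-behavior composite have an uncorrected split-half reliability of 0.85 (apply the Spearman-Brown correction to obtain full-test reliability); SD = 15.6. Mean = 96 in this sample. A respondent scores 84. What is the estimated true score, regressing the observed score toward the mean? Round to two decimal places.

84.97

Spearman-Brown: r = 2(0.85) / (1 + 0.85) = 1.7000 / 1.8500 ≈ 0.9189
T̂ = 0.9189(84) + 0.0811(96) ≈ 84.9730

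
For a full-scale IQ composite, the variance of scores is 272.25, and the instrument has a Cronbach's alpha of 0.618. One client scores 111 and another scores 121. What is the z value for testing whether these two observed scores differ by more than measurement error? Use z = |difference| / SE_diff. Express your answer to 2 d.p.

0.69

SD = √272.25 ≃ 16.500
SEM = 16.500 · √(1 − 0.618) = 16.500 · √0.382 ≃ 16.500 · 0.618 ≃ 10.198
SE_diff = √2 · SEM ≃ 14.422
z = 10 / 14.422 ≃ 0.693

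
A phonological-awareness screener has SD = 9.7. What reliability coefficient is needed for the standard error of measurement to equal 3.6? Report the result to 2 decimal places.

r = 1 − (SEM / SD)² = 1 − (3.6000 / 9.7)² ≈ 1 − 0.1377 ≈ 0.8623

0.86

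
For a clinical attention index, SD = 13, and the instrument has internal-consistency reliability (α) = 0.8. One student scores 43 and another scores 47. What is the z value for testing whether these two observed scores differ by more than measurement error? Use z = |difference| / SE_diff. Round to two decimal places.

SEM = 13.000 × √(1 − 0.800) = 13.000 × √0.200 ≈ 13.000 × 0.447 ≈ 5.814
Standard error of the difference = 5.814·√2 ≈ 8.222
z = 4 / 8.222 ≈ 0.487

0.49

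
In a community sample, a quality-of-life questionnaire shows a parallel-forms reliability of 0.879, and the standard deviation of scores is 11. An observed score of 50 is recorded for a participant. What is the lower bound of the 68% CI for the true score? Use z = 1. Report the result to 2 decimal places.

The standard error of measurement is 11.0000*√(1 − 0.8790) ≈ 11.0000*0.3479 ≈ 3.8264.
Half-width = 1*3.8264 ≈ 3.8264
Lower bound: 50 − 3.8264 = 46.1736

46.17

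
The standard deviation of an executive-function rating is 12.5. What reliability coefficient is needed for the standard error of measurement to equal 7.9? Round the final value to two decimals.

r = 1 − (SEM / SD)² = 1 − (7.9000 / 12.5)² ≈ 1 − 0.3994 ≈ 0.6006

0.60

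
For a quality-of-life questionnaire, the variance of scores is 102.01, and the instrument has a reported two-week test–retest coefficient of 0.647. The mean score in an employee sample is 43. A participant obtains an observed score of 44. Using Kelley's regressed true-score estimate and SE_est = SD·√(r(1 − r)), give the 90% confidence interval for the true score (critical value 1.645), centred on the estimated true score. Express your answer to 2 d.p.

SD = √102.01 = 10.100
T̂ = r·X + (1 − r)·M = 0.647·44 + 0.353·43 = 28.468 + 15.179 ≈ 43.647
SE_est = 10.100·√(0.647·0.353) ≈ 4.827
CI = 43.647 ± 1.645 · 4.827 → [35.707, 51.587]

[35.71, 51.59]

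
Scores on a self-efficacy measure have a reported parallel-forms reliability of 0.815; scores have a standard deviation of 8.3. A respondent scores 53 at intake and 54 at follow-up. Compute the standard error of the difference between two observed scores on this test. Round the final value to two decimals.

SEM = 8.30000·√(1 − 0.81500) ≈ 3.56996
SE_diff = √2 · SEM ≈ 5.04869

5.05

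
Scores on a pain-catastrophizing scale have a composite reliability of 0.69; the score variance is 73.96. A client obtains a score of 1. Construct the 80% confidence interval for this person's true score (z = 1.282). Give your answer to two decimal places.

[-5.14, 7.14]

SD = √73.96 ≈ 8.60000
SEM = 8.60000 * √(1 − 0.69000) = 8.60000 * √0.31000 ≈ 8.60000 * 0.55678 ≈ 4.78828
1.282 * SEM ≈ 6.13857
Interval: (-5.13857, 7.13857)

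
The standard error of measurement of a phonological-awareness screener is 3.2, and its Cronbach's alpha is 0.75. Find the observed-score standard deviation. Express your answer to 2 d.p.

6.40

SD = 3.2 / √(1 − 0.75) ≈ 6.4000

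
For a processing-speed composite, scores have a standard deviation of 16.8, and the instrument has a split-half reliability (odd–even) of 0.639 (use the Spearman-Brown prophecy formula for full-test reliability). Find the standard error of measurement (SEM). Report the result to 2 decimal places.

Spearman-Brown: r = 2(0.639) / (1 + 0.639) = 1.2780 / 1.6390 ≈ 0.7797
SEM = 16.8000 * √(1 − 0.7797) = 16.8000 * √0.2203 ≈ 16.8000 * 0.4693 ≈ 7.8845

7.88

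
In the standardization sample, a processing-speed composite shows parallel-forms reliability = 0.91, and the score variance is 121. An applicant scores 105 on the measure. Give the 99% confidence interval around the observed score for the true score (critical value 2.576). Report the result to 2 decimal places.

[96.50, 113.50]

σ = 121^(1/2) = 11.000
The standard error of measurement is 11.000*√(1 − 0.910) ≈ 11.000*0.300 ≈ 3.300.
2.576 * SEM ≈ 8.501
CI = 105 ± 8.501 → [96.499, 113.501]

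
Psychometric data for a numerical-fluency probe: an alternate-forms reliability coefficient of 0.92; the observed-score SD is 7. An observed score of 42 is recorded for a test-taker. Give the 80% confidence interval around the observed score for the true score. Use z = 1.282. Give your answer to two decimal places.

SEM = 7.0000*√(1 − 0.9200) ≈ 1.9799
1.282 * SEM ≈ 2.5382
CI = 42 ± 2.5382 → [39.4618, 44.5382]

[39.46, 44.54]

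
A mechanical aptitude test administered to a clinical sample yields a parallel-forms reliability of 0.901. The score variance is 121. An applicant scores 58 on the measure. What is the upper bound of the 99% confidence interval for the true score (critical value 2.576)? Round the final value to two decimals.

SD = √121 = 11.000
SEM = 11.000 * √(1 − 0.901) = 11.000 * √0.099 ≈ 11.000 * 0.315 ≈ 3.461
2.576 * SEM ≈ 8.916
Upper limit = 58 + 8.916 ≈ 66.916

66.92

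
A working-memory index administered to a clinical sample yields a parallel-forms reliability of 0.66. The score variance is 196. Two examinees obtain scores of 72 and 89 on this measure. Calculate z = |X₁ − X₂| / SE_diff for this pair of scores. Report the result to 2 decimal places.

1.47

σ = 196^(1/2) = 14.000
SEM = 14.000 * √(1 − 0.660) = 14.000 * √0.340 ≈ 14.000 * 0.583 ≈ 8.163
SE_diff = SEM * √2 ≈ 8.163 * 1.414 ≈ 11.545
z = |72 − 89| / 11.545 = 17 / 11.545 ≈ 1.473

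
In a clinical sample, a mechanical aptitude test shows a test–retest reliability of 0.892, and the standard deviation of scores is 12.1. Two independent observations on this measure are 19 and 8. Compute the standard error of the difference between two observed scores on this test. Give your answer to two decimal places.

The standard error of measurement is 12.100×√(1 − 0.892) ≈ 12.100×0.329 ≈ 3.976.
SE_diff = √2 × SEM ≈ 5.624

5.62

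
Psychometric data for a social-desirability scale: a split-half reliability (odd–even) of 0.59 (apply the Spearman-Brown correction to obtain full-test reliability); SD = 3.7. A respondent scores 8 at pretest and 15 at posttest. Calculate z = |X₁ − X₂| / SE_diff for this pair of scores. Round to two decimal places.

2.63

Spearman-Brown: r = 2(0.59) / (1 + 0.59) = 1.1800 / 1.5900 ≃ 0.7421
SEM = 3.7000×√(1 − 0.7421) ≃ 1.8789
SE_diff = SEM × √2 ≃ 1.8789 × 1.4142 ≃ 2.6571
z = |8 − 15| / 2.6571 = 7 / 2.6571 ≃ 2.6344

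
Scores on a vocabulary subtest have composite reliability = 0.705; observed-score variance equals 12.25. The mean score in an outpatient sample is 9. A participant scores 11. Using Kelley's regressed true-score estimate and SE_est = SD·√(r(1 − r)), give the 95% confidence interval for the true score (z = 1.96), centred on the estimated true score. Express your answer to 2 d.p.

[7.28, 13.54]

σ = 12.25^(1/2) = 3.500
Estimated true score = 0.705*11 + (1 − 0.705)*9 ≈ 10.410
SE_est = 3.500·√[r(1 − r)] ≈ 1.596
95% CI: 10.410 ± 3.128 ≈ (7.282, 13.538)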